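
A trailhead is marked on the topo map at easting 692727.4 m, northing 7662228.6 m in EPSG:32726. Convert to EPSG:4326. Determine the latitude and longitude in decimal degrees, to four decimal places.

Zone 26S: λ₀ = -27°, k₀ = 0.9996, false easting 500000 m, false northing 10000000 m.
Meridian distance M = (N − FN)/k₀ = -2338706.9 m.
Inverse transverse Mercator on WGS84 gives φ = -21.13100045°, λ = -25.14420012°.

lat -21.1310°, lon -25.1442°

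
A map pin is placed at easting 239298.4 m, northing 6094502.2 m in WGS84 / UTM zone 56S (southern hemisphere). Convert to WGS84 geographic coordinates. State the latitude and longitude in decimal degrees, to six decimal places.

Zone 56S: λ₀ = 153°, k₀ = 0.9996, false easting 500000 m, false northing 10000000 m.
Meridian distance M = (N − FN)/k₀ = -3907060.6 m.
Inverse transverse Mercator on WGS84 gives φ = -35.25869989°, λ = 150.13440027°.

lat -35.258700°, lon 150.134400°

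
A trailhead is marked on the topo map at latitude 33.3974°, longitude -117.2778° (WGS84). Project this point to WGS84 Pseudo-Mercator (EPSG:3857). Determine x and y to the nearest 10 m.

x -13055300 m, y 3948170 m

Web Mercator is spherical with R = a = 6378137 m.
x = R·λ = 6378137 × -2.046883749 = -13055304.977 m.
y = R·ln tan(π/4 + φ/2) = 6378137 × 0.619016453 = 3948171.746 m.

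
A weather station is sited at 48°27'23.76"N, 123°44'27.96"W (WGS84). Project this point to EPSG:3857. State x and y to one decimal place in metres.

x -13774796.2 m, y 6183155.8 m

Web Mercator is spherical with R = a = 6378137 m.
x = R·λ = 6378137 × -2.159689615 = -13774796.242 m.
y = R·ln tan(π/4 + φ/2) = 6378137 × 0.969429752 = 6183155.772 m.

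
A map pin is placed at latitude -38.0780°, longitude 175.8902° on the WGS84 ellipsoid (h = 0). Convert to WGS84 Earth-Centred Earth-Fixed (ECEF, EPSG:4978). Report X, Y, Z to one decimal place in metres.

X -5014167.4 m, Y 360282.0 m, Z -3912262.8 m

WGS84: a = 6378137 m, e² = 0.006694380; N(φ) = a/√(1−e²sin²φ) = 6386272.793 m.
X = (N+h)·cosφ·cosλ = -5014167.440 m; Y = (N+h)·cosφ·sinλ = 360282.043 m; Z = (N(1−e²)+h)·sinφ = -3912262.764 m.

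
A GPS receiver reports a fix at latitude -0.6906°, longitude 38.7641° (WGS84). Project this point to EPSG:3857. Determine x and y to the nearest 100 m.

Web Mercator is spherical with R = a = 6378137 m.
x = R·λ = 6378137 × 0.676561177 = 4315199.873 m.
y = R·ln tan(π/4 + φ/2) = 6378137 × -0.012053536 = -76879.102 m.

x 4315200 m, y -76900 m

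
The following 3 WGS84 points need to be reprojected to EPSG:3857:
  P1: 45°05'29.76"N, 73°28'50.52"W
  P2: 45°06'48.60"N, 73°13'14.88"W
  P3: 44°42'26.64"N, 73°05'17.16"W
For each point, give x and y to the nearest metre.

Web Mercator: x = R·λ, y = R·ln tan(π/4+φ/2), R = 6378137 m.
P1 (45.0916°, -73.4807°) → (-8179834.107, 5635953.577) m.
P2 (45.1135°, -73.2208°) → (-8150902.171, 5639407.471) m.
P3 (44.7074°, -73.0881°) → (-8136130.075, 5575574.627) m.

P1: x -8179834 m, y 5635954 m; P2: x -8150902 m, y 5639407 m; P3: x -8136130 m, y 5575575 m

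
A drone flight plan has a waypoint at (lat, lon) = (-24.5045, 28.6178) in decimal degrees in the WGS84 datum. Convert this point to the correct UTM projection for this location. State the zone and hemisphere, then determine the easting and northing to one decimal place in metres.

Zone 35S: E 663914.7 m, N 7288956.4 m

Longitude 28.6178° lies in the 6° band [24°, 30°), giving zone 35; latitude is south of the equator, so 35S.
Zone 35 central meridian λ₀ = 6×35 − 183 = 27°; Δλ = +1.6178°.
Transverse Mercator on WGS84 with k₀ = 0.9996 gives E = 663914.733 m, N = 7288956.448 m.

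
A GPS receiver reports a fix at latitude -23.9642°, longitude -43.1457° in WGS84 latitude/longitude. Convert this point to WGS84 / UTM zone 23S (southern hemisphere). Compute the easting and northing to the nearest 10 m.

Zone 23 central meridian λ₀ = 6×23 − 183 = -45°; Δλ = +1.8543°.
Transverse Mercator on WGS84 with k₀ = 0.9996 gives E = 688677.206 m, N = 7348496.637 m.

E 688680 m, N 7348500 m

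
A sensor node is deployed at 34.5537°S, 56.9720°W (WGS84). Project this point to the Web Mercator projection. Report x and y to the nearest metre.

x -6342094 m, y -4103395 m

Web Mercator is spherical with R = a = 6378137 m.
x = R·λ = 6378137 × -0.994348981 = -6342094.029 m.
y = R·ln tan(π/4 + φ/2) = 6378137 × -0.643353216 = -4103394.948 m.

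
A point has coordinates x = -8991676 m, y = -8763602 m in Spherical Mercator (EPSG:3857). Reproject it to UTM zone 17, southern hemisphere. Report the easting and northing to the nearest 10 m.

Web Mercator inverse (R = 6378137 m) → φ = -61.59439948°, λ = -80.77359981°.
UTM 17S forward: E = 512015.552 m, N = 3170981.930 m.

E 512020 m, N 3170980 m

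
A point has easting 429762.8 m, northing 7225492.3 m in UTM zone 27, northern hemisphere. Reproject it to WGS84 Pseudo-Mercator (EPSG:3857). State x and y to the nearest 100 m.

x -2504400 m, y 9646800 m

Unproject from UTM 27N (λ₀ = -21°) → φ = 65.14539990°, λ = -22.49769932°.
Web Mercator (R = 6378137 m): x = -2504432.432 m, y = 9646775.111 m.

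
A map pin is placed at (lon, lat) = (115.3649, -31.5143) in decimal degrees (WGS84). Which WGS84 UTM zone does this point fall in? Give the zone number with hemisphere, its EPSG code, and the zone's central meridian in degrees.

Zone 50S (EPSG:32750), central meridian 117°

UTM zone = ⌊(λ + 180)/6⌋ + 1; 115.3649° ∈ [114°, 120°) → zone 50.
Hemisphere: S (φ < 0).
Central meridian λ₀ = 6×50 − 183 = 117°.
EPSG code: 32750.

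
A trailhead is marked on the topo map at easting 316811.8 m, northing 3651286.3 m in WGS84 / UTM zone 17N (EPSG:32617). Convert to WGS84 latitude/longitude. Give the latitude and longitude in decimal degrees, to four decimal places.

lat 32.9846°, lon -82.9605°

Zone 17N: λ₀ = -81°, k₀ = 0.9996, false easting 500000 m.
Meridian distance M = (N − FN)/k₀ = 3652747.4 m.
Inverse transverse Mercator on WGS84 gives φ = 32.98459957°, λ = -82.96049974°.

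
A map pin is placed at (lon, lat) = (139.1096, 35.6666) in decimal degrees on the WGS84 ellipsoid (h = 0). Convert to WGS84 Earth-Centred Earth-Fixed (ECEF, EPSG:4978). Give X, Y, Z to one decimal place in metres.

WGS84: a = 6378137 m, e² = 0.006694380; N(φ) = a/√(1−e²sin²φ) = 6385407.333 m.
X = (N+h)·cosφ·cosλ = -3921676.336 m; Y = (N+h)·cosφ·sinλ = 3395912.648 m; Z = (N(1−e²)+h)·sinφ = 3698200.858 m.

X -3921676.3 m, Y 3395912.6 m, Z 3698200.9 m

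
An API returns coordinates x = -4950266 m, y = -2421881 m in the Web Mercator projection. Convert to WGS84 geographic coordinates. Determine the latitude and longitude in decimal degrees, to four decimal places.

R = 6378137 m. λ = x/R = -44.46899608°.
φ = 2·arctan(exp(y/R)) − 90° = 2·arctan(0.68406) − 90° = -21.25140233°.

lat -21.2514°, lon -44.4690°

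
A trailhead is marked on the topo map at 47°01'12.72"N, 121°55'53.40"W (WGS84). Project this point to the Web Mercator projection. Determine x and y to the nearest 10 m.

Web Mercator is spherical with R = a = 6378137 m.
x = R·λ = 6378137 × -2.128106137 = -13573352.492 m.
y = R·ln tan(π/4 + φ/2) = 6378137 × 0.932148659 = 5945371.850 m.

x -13573350 m, y 5945370 m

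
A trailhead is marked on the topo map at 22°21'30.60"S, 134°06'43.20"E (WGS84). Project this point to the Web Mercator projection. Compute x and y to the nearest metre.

Web Mercator is spherical with R = a = 6378137 m.
x = R·λ = 6378137 × 2.340695966 = 14929279.549 m.
y = R·ln tan(π/4 + φ/2) = 6378137 × -0.400527963 = -2554622.219 m.

x 14929280 m, y -2554622 m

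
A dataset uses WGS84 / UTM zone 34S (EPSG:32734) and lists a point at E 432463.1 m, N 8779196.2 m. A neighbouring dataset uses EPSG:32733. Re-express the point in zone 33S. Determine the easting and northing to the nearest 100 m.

E 1088600 m, N 8774000 m

UTM 34S → geographic: φ = -11.04300024°, λ = 20.38169983°.
UTM 33S (λ₀ = 15°) forward: E = 1088640.089 m, N = 8773959.123 m.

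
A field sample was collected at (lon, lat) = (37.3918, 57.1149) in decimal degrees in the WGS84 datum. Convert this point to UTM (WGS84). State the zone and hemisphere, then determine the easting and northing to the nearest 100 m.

Longitude 37.3918° lies in the 6° band [36°, 42°), giving zone 37; latitude is north of the equator, so 37N.
Zone 37 central meridian λ₀ = 6×37 − 183 = 39°; Δλ = -1.6082°.
Transverse Mercator on WGS84 with k₀ = 0.9996 gives E = 402611.787 m, N = 6331324.047 m.

Zone 37N: E 402600 m, N 6331300 m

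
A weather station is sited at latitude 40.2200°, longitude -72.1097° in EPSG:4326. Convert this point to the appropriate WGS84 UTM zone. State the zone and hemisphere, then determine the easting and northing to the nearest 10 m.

Zone 18N: E 745940 m, N 4456180 m

Longitude -72.1097° lies in the 6° band [-78°, -72°), giving zone 18; latitude is north of the equator, so 18N.
Zone 18 central meridian λ₀ = 6×18 − 183 = -75°; Δλ = +2.8903°.
Transverse Mercator on WGS84 with k₀ = 0.9996 gives E = 745939.079 m, N = 4456182.962 m.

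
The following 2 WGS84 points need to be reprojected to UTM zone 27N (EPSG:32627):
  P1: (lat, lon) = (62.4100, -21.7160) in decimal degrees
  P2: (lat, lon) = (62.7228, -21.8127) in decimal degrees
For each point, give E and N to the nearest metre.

UTM zone 27N: λ₀ = -21°, k₀ = 0.9996.
P1 (62.4100°, -21.7160°) → (463003.345, 6920060.801) m.
P2 (62.7228°, -21.8127°) → (458445.635, 6954966.958) m.

P1: E 463003 m, N 6920061 m; P2: E 458446 m, N 6954967 m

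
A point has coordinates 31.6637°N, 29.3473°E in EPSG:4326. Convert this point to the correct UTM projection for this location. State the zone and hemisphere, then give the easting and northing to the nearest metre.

Longitude 29.3473° lies in the 6° band [24°, 30°), giving zone 35; latitude is north of the equator, so 35N.
Zone 35 central meridian λ₀ = 6×35 − 183 = 27°; Δλ = +2.3473°.
Transverse Mercator on WGS84 with k₀ = 0.9996 gives E = 722548.622 m, N = 3505554.200 m.

Zone 35N: E 722549 m, N 3505554 m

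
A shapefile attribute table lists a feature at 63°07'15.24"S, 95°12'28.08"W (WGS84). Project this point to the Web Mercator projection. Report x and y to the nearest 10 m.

x -10598480 m, y -9129960 m

Web Mercator is spherical with R = a = 6378137 m.
x = R·λ = 6378137 × -1.661689584 = -10598483.816 m.
y = R·ln tan(π/4 + φ/2) = 6378137 × -1.431445802 = -9129957.435 m.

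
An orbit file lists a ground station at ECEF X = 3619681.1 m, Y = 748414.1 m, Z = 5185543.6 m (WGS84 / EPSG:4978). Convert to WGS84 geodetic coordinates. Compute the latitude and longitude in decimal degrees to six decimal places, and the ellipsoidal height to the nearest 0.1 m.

λ = atan2(Y, X) = 11.68200042°; p = √(X²+Y²) = 3696243.4 m.
Bowring's method on WGS84 (a = 6378137 m, b = 6356752.314 m) gives φ = 54.70039963°, h = 4118.393 m.

lat 54.700400°, lon 11.682000°, h 4118.4 m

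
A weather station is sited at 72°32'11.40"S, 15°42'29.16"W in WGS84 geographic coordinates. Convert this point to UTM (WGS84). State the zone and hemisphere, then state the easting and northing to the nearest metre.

Zone 28S: E 476282 m, N 1951084 m

Longitude -15.7081° lies in the 6° band [-18°, -12°), giving zone 28; latitude is south of the equator, so 28S.
Zone 28 central meridian λ₀ = 6×28 − 183 = -15°; Δλ = -0.7081°.
Transverse Mercator on WGS84 with k₀ = 0.9996 gives E = 476282.269 m, N = 1951083.968 m.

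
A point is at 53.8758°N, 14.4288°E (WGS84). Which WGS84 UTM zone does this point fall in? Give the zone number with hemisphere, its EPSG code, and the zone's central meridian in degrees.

Zone 33N (EPSG:32633), central meridian 15°

UTM zone = ⌊(λ + 180)/6⌋ + 1; 14.4288° ∈ [12°, 18°) → zone 33.
Hemisphere: N (φ ≥ 0).
Central meridian λ₀ = 6×33 − 183 = 15°.
EPSG code: 32633.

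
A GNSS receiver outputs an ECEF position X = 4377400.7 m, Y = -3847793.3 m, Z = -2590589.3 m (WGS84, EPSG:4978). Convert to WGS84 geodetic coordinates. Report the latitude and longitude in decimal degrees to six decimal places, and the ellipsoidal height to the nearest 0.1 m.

lat -24.108100°, lon -41.315900°, h 3360.4 m

λ = atan2(Y, X) = -41.31589986°; p = √(X²+Y²) = 5828134.4 m.
Bowring's method on WGS84 (a = 6378137 m, b = 6356752.314 m) gives φ = -24.10809973°, h = 3360.388 m.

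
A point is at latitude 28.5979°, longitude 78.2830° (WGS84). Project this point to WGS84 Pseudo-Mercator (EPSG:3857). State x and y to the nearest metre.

Web Mercator is spherical with R = a = 6378137 m.
x = R·λ = 6378137 × 1.366296098 = 8714423.698 m.
y = R·ln tan(π/4 + φ/2) = 6378137 × 0.521244148 = 3324566.584 m.

x 8714424 m, y 3324567 m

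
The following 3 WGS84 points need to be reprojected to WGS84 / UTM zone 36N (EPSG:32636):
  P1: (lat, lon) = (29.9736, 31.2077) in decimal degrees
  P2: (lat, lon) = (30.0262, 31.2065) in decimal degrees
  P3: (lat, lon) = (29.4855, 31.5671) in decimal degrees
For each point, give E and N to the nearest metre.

P1: E 327077 m, N 3317212 m; P2: E 327052 m, N 3323043 m; P3: E 361085 m, N 3262632 m

UTM zone 36N: λ₀ = 33°, k₀ = 0.9996.
P1 (29.9736°, 31.2077°) → (327076.848, 3317211.549) m.
P2 (30.0262°, 31.2065°) → (327052.327, 3323043.305) m.
P3 (29.4855°, 31.5671°) → (361085.286, 3262631.900) m.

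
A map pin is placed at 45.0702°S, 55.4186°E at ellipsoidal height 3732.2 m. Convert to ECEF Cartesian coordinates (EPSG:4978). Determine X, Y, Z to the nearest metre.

X 2562442 m, Y 3717051 m, Z -4495504 m

WGS84: a = 6378137 m, e² = 0.006694380; N(φ) = a/√(1−e²sin²φ) = 6388864.579 m.
X = (N+h)·cosφ·cosλ = 2562441.502 m; Y = (N+h)·cosφ·sinλ = 3717051.435 m; Z = (N(1−e²)+h)·sinφ = -4495503.816 m.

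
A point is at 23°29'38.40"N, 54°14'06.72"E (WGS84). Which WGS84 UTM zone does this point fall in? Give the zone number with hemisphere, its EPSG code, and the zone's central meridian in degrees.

Zone 40N (EPSG:32640), central meridian 57°

UTM zone = ⌊(λ + 180)/6⌋ + 1; 54.2352° ∈ [54°, 60°) → zone 40.
Hemisphere: N (φ ≥ 0).
Central meridian λ₀ = 6×40 − 183 = 57°.
EPSG code: 32640.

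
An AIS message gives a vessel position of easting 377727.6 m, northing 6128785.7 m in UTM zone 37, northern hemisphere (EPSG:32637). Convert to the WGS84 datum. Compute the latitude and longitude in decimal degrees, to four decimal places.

lat 55.2903°, lon 37.0745°

Zone 37N: λ₀ = 39°, k₀ = 0.9996, false easting 500000 m.
Meridian distance M = (N − FN)/k₀ = 6131238.2 m.
Inverse transverse Mercator on WGS84 gives φ = 55.29030000°, λ = 37.07450062°.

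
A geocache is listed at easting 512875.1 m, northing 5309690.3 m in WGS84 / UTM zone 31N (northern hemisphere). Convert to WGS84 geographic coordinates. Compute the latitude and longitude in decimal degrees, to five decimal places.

lat 47.94040°, lon 3.17240°

Zone 31N: λ₀ = 3°, k₀ = 0.9996, false easting 500000 m.
Meridian distance M = (N − FN)/k₀ = 5311815.0 m.
Inverse transverse Mercator on WGS84 gives φ = 47.94039957°, λ = 3.17240042°.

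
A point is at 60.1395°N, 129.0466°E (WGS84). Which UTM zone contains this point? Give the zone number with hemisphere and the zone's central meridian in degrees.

UTM zone = ⌊(λ + 180)/6⌋ + 1; 129.0466° ∈ [126°, 132°) → zone 52.
Hemisphere: N (φ ≥ 0).
Central meridian λ₀ = 6×52 − 183 = 129°.

Zone 52N, central meridian 129°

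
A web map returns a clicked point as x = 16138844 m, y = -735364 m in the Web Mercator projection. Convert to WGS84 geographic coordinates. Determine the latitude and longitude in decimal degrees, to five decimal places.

lat -6.59130°, lon 144.97770°

R = 6378137 m. λ = x/R = 144.97770233°.
φ = 2·arctan(exp(y/R)) − 90° = 2·arctan(0.89110) − 90° = -6.59130051°.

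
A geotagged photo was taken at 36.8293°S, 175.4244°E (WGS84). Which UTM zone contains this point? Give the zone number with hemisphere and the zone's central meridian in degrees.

Zone 60S, central meridian 177°

UTM zone = ⌊(λ + 180)/6⌋ + 1; 175.4244° ∈ [174°, 180°) → zone 60.
Hemisphere: S (φ < 0).
Central meridian λ₀ = 6×60 − 183 = 177°.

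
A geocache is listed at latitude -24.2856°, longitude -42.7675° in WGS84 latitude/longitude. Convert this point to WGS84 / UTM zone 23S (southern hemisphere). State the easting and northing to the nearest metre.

Zone 23 central meridian λ₀ = 6×23 − 183 = -45°; Δλ = +2.2325°.
Transverse Mercator on WGS84 with k₀ = 0.9996 gives E = 726604.245 m, N = 7312336.633 m.

E 726604 m, N 7312337 m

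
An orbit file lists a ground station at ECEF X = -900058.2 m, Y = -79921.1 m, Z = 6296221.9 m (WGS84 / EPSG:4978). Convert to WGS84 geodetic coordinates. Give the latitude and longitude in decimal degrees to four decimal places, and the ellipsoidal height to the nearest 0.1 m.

lat 81.8869°, lon -174.9257°, h 3549.5 m

λ = atan2(Y, X) = -174.92570216°; p = √(X²+Y²) = 903599.5 m.
Bowring's method on WGS84 (a = 6378137 m, b = 6356752.314 m) gives φ = 81.88689975°, h = 3549.525 m.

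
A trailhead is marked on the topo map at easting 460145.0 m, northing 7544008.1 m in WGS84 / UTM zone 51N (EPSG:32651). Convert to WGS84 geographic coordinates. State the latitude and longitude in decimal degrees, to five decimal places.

lat 68.00750°, lon 122.04630°

Zone 51N: λ₀ = 123°, k₀ = 0.9996, false easting 500000 m.
Meridian distance M = (N − FN)/k₀ = 7547026.9 m.
Inverse transverse Mercator on WGS84 gives φ = 68.00750044°, λ = 122.04630020°.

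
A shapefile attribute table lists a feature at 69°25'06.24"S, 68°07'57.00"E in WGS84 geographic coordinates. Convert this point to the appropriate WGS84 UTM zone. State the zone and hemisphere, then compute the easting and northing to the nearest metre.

Zone 42S: E 465966 m, N 2298742 m

Longitude 68.1325° lies in the 6° band [66°, 72°), giving zone 42; latitude is south of the equator, so 42S.
Zone 42 central meridian λ₀ = 6×42 − 183 = 69°; Δλ = -0.8675°.
Transverse Mercator on WGS84 with k₀ = 0.9996 gives E = 465966.373 m, N = 2298742.022 m.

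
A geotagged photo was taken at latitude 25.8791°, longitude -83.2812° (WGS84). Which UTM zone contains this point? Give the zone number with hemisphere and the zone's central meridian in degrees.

UTM zone = ⌊(λ + 180)/6⌋ + 1; -83.2812° ∈ [-84°, -78°) → zone 17.
Hemisphere: N (φ ≥ 0).
Central meridian λ₀ = 6×17 − 183 = -81°.

Zone 17N, central meridian -81°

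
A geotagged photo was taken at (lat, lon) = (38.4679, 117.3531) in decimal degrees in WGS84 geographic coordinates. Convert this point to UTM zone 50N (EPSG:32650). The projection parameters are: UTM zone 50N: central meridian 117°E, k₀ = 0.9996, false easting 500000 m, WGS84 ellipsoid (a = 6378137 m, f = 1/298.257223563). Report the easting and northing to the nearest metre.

E 530803 m, N 4257791 m

Zone 50 central meridian λ₀ = 6×50 − 183 = 117°; Δλ = +0.3531°.
Transverse Mercator on WGS84 with k₀ = 0.9996 gives E = 530803.273 m, N = 4257790.616 m.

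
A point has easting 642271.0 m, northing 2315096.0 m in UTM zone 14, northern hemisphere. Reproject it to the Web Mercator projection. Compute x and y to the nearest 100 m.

x -10868300 m, y 2383600 m

Unproject from UTM 14N (λ₀ = -99°) → φ = 20.93079968°, λ = -97.63179979°.
Web Mercator (R = 6378137 m): x = -10868322.238 m, y = 2383629.100 m.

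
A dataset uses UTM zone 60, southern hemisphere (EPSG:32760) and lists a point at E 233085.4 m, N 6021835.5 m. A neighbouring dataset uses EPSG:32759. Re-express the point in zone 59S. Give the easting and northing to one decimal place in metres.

E 774533.2 m, N 6021601.3 m

UTM 60S → geographic: φ = -35.91139987°, λ = 174.04220046°.
UTM 59S (λ₀ = 171°) forward: E = 774533.236 m, N = 6021601.309 m.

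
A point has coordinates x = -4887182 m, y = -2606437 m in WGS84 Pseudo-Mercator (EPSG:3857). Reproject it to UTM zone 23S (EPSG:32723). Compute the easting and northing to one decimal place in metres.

E 612673.2 m, N 7479497.1 m

Web Mercator inverse (R = 6378137 m) → φ = -22.78829916°, λ = -43.90230287°.
UTM 23S forward: E = 612673.201 m, N = 7479497.060 m.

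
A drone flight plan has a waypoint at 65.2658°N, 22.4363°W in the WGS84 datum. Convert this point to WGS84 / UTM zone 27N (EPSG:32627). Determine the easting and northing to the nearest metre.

Zone 27 central meridian λ₀ = 6×27 − 183 = -21°; Δλ = -1.4363°.
Transverse Mercator on WGS84 with k₀ = 0.9996 gives E = 432947.205 m, N = 7238841.389 m.

E 432947 m, N 7238841 m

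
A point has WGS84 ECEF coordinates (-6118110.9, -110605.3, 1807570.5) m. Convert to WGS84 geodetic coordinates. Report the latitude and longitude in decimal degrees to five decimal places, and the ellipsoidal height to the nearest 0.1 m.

λ = atan2(Y, X) = -178.96430014°; p = √(X²+Y²) = 6119110.6 m.
Bowring's method on WGS84 (a = 6378137 m, b = 6356752.314 m) gives φ = 16.56180047°, h = 4090.782 m.

lat 16.56180°, lon -178.96430°, h 4090.8 m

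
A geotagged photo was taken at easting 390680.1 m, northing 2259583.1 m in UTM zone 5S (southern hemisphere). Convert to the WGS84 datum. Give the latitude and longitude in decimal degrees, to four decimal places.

Zone 5S: λ₀ = -153°, k₀ = 0.9996, false easting 500000 m, false northing 10000000 m.
Meridian distance M = (N − FN)/k₀ = -7743514.3 m.
Inverse transverse Mercator on WGS84 gives φ = -69.74899960°, λ = -155.83080073°.

lat -69.7490°, lon -155.8308°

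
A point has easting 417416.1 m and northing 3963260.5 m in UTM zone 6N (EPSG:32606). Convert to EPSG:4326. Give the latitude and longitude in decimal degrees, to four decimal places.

Zone 6N: λ₀ = -147°, k₀ = 0.9996, false easting 500000 m.
Meridian distance M = (N − FN)/k₀ = 3964846.4 m.
Inverse transverse Mercator on WGS84 gives φ = 35.81000020°, λ = -147.91409955°.

lat 35.8100°, lon -147.9141°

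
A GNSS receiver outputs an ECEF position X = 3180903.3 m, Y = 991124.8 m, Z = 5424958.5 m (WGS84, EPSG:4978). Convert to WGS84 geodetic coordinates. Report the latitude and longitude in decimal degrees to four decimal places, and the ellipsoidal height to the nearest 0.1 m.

lat 58.6151°, lon 17.3063°, h 3780.8 m

λ = atan2(Y, X) = 17.30630077°; p = √(X²+Y²) = 3331737.4 m.
Bowring's method on WGS84 (a = 6378137 m, b = 6356752.314 m) gives φ = 58.61510024°, h = 3780.840 m.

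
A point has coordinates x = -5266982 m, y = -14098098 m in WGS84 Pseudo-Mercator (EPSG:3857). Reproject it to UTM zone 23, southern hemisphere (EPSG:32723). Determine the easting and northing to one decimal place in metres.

Web Mercator inverse (R = 6378137 m) → φ = -77.48399991°, λ = -47.31410432°.
UTM 23S forward: E = 444031.113 m, N = 1398111.657 m.

E 444031.1 m, N 1398111.7 m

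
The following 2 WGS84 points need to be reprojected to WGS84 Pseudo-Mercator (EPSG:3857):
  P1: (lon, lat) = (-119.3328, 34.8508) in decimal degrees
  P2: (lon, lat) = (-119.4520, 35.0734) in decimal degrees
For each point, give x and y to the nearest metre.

P1: x -13284067 m, y 4143624 m; P2: x -13297336 m, y 4173860 m

Web Mercator: x = R·λ, y = R·ln tan(π/4+φ/2), R = 6378137 m.
P1 (34.8508°, -119.3328°) → (-13284066.531, 4143623.900) m.
P2 (35.0734°, -119.4520°) → (-13297335.814, 4173860.390) m.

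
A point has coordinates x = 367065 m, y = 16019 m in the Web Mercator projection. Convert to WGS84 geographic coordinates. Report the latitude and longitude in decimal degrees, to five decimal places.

lat 0.14390°, lon 3.29740°

R = 6378137 m. λ = x/R = 3.29740100°.
φ = 2·arctan(exp(y/R)) − 90° = 2·arctan(1.00251) − 90° = 0.14390097°.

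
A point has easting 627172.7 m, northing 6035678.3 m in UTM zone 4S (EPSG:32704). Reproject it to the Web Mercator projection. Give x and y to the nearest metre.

x -17543095 m, y -4275168 m

Unproject from UTM 4S (λ₀ = -159°) → φ = -35.81480027°, λ = -157.59230002°.
Web Mercator (R = 6378137 m): x = -17543094.591 m, y = -4275168.006 m.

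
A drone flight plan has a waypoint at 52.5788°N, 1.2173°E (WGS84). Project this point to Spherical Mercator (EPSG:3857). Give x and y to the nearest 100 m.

Web Mercator is spherical with R = a = 6378137 m.
x = R·λ = 6378137 × 0.021245893 = 135509.216 m.
y = R·ln tan(π/4 + φ/2) = 6378137 × 1.082677309 = 6905464.203 m.

x 135500 m, y 6905500 m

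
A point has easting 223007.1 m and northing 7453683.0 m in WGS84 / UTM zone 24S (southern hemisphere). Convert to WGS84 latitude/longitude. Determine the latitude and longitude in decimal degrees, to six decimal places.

lat -23.002200°, lon -41.702200°

Zone 24S: λ₀ = -39°, k₀ = 0.9996, false easting 500000 m, false northing 10000000 m.
Meridian distance M = (N − FN)/k₀ = -2547335.9 m.
Inverse transverse Mercator on WGS84 gives φ = -23.00219994°, λ = -41.70219988°.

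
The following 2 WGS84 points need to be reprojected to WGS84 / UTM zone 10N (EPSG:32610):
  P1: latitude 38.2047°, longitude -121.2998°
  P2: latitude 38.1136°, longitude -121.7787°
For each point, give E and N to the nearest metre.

UTM zone 10N: λ₀ = -123°, k₀ = 0.9996.
P1 (38.2047°, -121.2998°) → (648862.322, 4229893.539) m.
P2 (38.1136°, -121.7787°) → (607063.208, 4219123.649) m.

P1: E 648862 m, N 4229894 m; P2: E 607063 m, N 4219124 m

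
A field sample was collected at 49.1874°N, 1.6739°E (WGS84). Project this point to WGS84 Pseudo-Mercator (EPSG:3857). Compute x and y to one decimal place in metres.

Web Mercator is spherical with R = a = 6378137 m.
x = R·λ = 6378137 × 0.029215066 = 186337.696 m.
y = R·ln tan(π/4 + φ/2) = 6378137 × 0.988802731 = 6306719.281 m.

x 186337.7 m, y 6306719.3 m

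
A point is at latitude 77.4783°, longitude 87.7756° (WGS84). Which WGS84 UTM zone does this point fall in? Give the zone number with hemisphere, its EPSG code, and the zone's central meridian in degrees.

Zone 45N (EPSG:32645), central meridian 87°

UTM zone = ⌊(λ + 180)/6⌋ + 1; 87.7756° ∈ [84°, 90°) → zone 45.
Hemisphere: N (φ ≥ 0).
Central meridian λ₀ = 6×45 − 183 = 87°.
EPSG code: 32645.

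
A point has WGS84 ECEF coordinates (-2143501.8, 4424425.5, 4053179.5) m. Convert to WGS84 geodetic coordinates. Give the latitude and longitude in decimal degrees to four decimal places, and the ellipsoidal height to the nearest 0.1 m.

lat 39.6923°, lon 115.8488°, h 2230.1 m

λ = atan2(Y, X) = 115.84880008°; p = √(X²+Y²) = 4916313.8 m.
Bowring's method on WGS84 (a = 6378137 m, b = 6356752.314 m) gives φ = 39.69229964°, h = 2230.100 m.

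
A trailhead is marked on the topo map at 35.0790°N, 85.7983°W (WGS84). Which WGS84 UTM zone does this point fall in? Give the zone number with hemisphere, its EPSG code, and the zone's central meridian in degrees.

Zone 16N (EPSG:32616), central meridian -87°

UTM zone = ⌊(λ + 180)/6⌋ + 1; -85.7983° ∈ [-90°, -84°) → zone 16.
Hemisphere: N (φ ≥ 0).
Central meridian λ₀ = 6×16 − 183 = -87°.
EPSG code: 32616.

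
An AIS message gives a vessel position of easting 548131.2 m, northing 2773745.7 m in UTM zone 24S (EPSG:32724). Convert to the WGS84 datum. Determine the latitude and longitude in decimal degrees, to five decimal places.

Zone 24S: λ₀ = -39°, k₀ = 0.9996, false easting 500000 m, false northing 10000000 m.
Meridian distance M = (N − FN)/k₀ = -7229146.0 m.
Inverse transverse Mercator on WGS84 gives φ = -65.15620010°, λ = -37.97329956°.

lat -65.15620°, lon -37.97330°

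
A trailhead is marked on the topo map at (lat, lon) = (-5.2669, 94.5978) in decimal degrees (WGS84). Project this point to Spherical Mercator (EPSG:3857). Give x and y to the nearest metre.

x 10530579 m, y -587136 m

Web Mercator is spherical with R = a = 6378137 m.
x = R·λ = 6378137 × 1.651043075 = 10530578.926 m.
y = R·ln tan(π/4 + φ/2) = 6378137 × -0.092054484 = -587136.108 m.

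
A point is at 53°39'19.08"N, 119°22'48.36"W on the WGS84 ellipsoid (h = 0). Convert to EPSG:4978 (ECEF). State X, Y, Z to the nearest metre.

X -1858488 m, Y -3300965 m, Z 5114100 m

WGS84: a = 6378137 m, e² = 0.006694380; N(φ) = a/√(1−e²sin²φ) = 6392032.888 m.
X = (N+h)·cosφ·cosλ = -1858488.139 m; Y = (N+h)·cosφ·sinλ = -3300965.285 m; Z = (N(1−e²)+h)·sinφ = 5114099.794 m.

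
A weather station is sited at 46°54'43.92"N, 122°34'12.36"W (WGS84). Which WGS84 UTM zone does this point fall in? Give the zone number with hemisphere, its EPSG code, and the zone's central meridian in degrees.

Zone 10N (EPSG:32610), central meridian -123°

UTM zone = ⌊(λ + 180)/6⌋ + 1; -122.5701° ∈ [-126°, -120°) → zone 10.
Hemisphere: N (φ ≥ 0).
Central meridian λ₀ = 6×10 − 183 = -123°.
EPSG code: 32610.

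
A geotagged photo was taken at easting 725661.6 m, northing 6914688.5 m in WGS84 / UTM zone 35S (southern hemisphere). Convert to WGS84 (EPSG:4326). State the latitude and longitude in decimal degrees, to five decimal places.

lat -27.87360°, lon 29.29210°

Zone 35S: λ₀ = 27°, k₀ = 0.9996, false easting 500000 m, false northing 10000000 m.
Meridian distance M = (N − FN)/k₀ = -3086546.1 m.
Inverse transverse Mercator on WGS84 gives φ = -27.87359965°, λ = 29.29209999°.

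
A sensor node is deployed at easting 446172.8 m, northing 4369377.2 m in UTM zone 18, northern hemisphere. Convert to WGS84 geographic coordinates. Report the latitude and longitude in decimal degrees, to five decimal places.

Zone 18N: λ₀ = -75°, k₀ = 0.9996, false easting 500000 m.
Meridian distance M = (N − FN)/k₀ = 4371125.7 m.
Inverse transverse Mercator on WGS84 gives φ = 39.47229976°, λ = -75.62579970°.

lat 39.47230°, lon -75.62580°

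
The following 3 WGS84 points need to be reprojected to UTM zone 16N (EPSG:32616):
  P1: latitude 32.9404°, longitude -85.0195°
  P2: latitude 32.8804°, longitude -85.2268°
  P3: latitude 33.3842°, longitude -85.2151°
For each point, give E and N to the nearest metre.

P1: E 685150 m, N 3646420 m; P2: E 665879 m, N 3639422 m; P3: E 666022 m, N 3695304 m

UTM zone 16N: λ₀ = -87°, k₀ = 0.9996.
P1 (32.9404°, -85.0195°) → (685149.533, 3646420.167) m.
P2 (32.8804°, -85.2268°) → (665879.038, 3639421.972) m.
P3 (33.3842°, -85.2151°) → (666022.193, 3695303.930) m.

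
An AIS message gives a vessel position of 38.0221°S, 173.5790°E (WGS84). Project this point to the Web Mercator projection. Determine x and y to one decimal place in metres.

Web Mercator is spherical with R = a = 6378137 m.
x = R·λ = 6378137 × 3.029525062 = 19322725.892 m.
y = R·ln tan(π/4 + φ/2) = 6378137 × -0.718477554 = -4582548.272 m.

x 19322725.9 m, y -4582548.3 m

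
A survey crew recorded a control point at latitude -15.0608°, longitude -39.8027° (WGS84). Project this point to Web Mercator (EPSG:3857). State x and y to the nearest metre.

x -4430816 m, y -1696208 m

Web Mercator is spherical with R = a = 6378137 m.
x = R·λ = 6378137 × -0.694688166 = -4430816.296 m.
y = R·ln tan(π/4 + φ/2) = 6378137 × -0.265940998 = -1696208.119 m.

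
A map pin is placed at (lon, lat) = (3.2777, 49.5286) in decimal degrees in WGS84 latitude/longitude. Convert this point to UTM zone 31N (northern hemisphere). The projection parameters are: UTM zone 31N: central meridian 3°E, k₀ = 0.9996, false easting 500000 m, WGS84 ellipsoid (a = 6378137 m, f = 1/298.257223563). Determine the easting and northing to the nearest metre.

E 520096 m, N 5486257 m

Zone 31 central meridian λ₀ = 6×31 − 183 = 3°; Δλ = +0.2777°.
Transverse Mercator on WGS84 with k₀ = 0.9996 gives E = 520095.852 m, N = 5486257.486 m.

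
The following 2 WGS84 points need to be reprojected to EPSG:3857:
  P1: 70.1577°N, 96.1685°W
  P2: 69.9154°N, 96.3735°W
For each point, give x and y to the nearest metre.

Web Mercator: x = R·λ, y = R·ln tan(π/4+φ/2), R = 6378137 m.
P1 (70.1577°, -96.1685°) → (-10705428.450, 11120238.412) m.
P2 (69.9154°, -96.3735°) → (-10728248.946, 11041236.046) m.

P1: x -10705428 m, y 11120238 m; P2: x -10728249 m, y 11041236 m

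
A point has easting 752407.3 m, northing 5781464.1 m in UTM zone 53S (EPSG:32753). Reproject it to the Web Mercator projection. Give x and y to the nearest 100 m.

Unproject from UTM 53S (λ₀ = 135°) → φ = -38.07940006°, λ = 137.87769945°.
Web Mercator (R = 6378137 m): x = 15348475.294 m, y = -4590648.459 m.

x 15348500 m, y -4590600 m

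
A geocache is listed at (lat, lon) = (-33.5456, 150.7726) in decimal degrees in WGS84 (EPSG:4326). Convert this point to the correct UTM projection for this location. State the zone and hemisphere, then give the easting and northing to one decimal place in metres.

Zone 56S: E 293195.2 m, N 6286003.1 m

Longitude 150.7726° lies in the 6° band [150°, 156°), giving zone 56; latitude is south of the equator, so 56S.
Zone 56 central meridian λ₀ = 6×56 − 183 = 153°; Δλ = -2.2274°.
Transverse Mercator on WGS84 with k₀ = 0.9996 gives E = 293195.220 m, N = 6286003.106 m.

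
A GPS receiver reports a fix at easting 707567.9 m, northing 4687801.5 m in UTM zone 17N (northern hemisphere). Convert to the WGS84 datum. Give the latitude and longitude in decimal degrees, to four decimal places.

lat 42.3148°, lon -78.4813°

Zone 17N: λ₀ = -81°, k₀ = 0.9996, false easting 500000 m.
Meridian distance M = (N − FN)/k₀ = 4689677.4 m.
Inverse transverse Mercator on WGS84 gives φ = 42.31480026°, λ = -78.48129946°.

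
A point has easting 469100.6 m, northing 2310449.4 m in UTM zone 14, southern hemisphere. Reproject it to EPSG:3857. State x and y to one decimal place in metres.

Unproject from UTM 14S (λ₀ = -99°) → φ = -69.31379976°, λ = -99.78379980°.
Web Mercator (R = 6378137 m): x = -11107881.783 m, y = -10848964.405 m.

x -11107881.8 m, y -10848964.4 m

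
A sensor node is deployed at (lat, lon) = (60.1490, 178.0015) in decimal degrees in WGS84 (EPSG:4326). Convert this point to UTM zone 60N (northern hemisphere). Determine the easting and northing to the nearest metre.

E 555609 m, N 6668427 m

Zone 60 central meridian λ₀ = 6×60 − 183 = 177°; Δλ = +1.0015°.
Transverse Mercator on WGS84 with k₀ = 0.9996 gives E = 555608.538 m, N = 6668426.708 m.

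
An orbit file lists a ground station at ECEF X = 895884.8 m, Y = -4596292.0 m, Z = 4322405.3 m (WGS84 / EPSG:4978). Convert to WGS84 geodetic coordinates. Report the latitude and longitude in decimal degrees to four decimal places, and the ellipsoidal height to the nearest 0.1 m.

λ = atan2(Y, X) = -78.97050029°; p = √(X²+Y²) = 4682788.7 m.
Bowring's method on WGS84 (a = 6378137 m, b = 6356752.314 m) gives φ = 42.89999946°, h = 4458.405 m.

lat 42.9000°, lon -78.9705°, h 4458.4 m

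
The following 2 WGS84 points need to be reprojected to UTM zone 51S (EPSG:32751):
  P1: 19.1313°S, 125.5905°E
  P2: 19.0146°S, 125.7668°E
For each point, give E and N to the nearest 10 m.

P1: E 772510 m, N 7882620 m; P2: E 791270 m, N 7895260 m

UTM zone 51S: λ₀ = 123°, k₀ = 0.9996.
P1 (-19.1313°, 125.5905°) → (772508.682, 7882624.434) m.
P2 (-19.0146°, 125.7668°) → (791269.776, 7895264.521) m.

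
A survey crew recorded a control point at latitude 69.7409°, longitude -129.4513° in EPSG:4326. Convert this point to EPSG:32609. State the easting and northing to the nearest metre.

Zone 9 central meridian λ₀ = 6×9 − 183 = -129°; Δλ = -0.4513°.
Transverse Mercator on WGS84 with k₀ = 0.9996 gives E = 482559.760 m, N = 7737043.840 m.

E 482560 m, N 7737044 m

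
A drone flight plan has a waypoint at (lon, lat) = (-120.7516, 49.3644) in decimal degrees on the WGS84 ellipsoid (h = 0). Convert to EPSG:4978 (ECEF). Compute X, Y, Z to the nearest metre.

X -2127982 m, Y -3576588 m, Z 4817049 m

WGS84: a = 6378137 m, e² = 0.006694380; N(φ) = a/√(1−e²sin²φ) = 6390467.005 m.
X = (N+h)·cosφ·cosλ = -2127981.625 m; Y = (N+h)·cosφ·sinλ = -3576588.230 m; Z = (N(1−e²)+h)·sinφ = 4817048.829 m.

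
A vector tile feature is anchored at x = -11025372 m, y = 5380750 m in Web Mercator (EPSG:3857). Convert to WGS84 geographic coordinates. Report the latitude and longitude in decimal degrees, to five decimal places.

lat 43.45020°, lon -99.04260°

R = 6378137 m. λ = x/R = -99.04260181°.
φ = 2·arctan(exp(y/R)) − 90° = 2·arctan(2.32478) − 90° = 43.45020084°.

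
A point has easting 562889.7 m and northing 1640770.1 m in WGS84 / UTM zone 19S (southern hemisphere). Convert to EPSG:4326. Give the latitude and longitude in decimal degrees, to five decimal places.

lat -75.30870°, lon -66.77800°

Zone 19S: λ₀ = -69°, k₀ = 0.9996, false easting 500000 m, false northing 10000000 m.
Meridian distance M = (N − FN)/k₀ = -8362574.9 m.
Inverse transverse Mercator on WGS84 gives φ = -75.30870037°, λ = -66.77799878°.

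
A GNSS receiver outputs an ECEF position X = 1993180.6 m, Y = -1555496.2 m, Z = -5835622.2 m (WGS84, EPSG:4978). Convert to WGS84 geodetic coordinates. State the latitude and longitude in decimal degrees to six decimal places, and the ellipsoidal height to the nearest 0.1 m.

λ = atan2(Y, X) = -37.96879989°; p = √(X²+Y²) = 2528307.2 m.
Bowring's method on WGS84 (a = 6378137 m, b = 6356752.314 m) gives φ = -66.71520034°, h = -335.965 m.

lat -66.715200°, lon -37.968800°, h -336.0 m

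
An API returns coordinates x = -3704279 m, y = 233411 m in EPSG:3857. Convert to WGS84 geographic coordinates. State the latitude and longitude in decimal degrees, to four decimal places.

R = 6378137 m. λ = x/R = -33.27610442°.
φ = 2·arctan(exp(y/R)) − 90° = 2·arctan(1.03727) − 90° = 2.09629884°.

lat 2.0963°, lon -33.2761°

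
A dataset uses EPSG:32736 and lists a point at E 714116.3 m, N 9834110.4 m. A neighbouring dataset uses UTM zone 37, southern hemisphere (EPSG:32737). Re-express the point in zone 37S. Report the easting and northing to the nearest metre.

UTM 36S → geographic: φ = -1.49999993°, λ = 34.92450040°.
UTM 37S (λ₀ = 39°) forward: E = 46268.464 m, N = 9833781.593 m.

E 46268 m, N 9833782 m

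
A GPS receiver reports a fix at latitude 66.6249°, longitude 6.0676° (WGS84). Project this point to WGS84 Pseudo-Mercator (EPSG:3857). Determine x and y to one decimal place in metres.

x 675442.1 m, y 10050007.5 m

Web Mercator is spherical with R = a = 6378137 m.
x = R·λ = 6378137 × 0.105899598 = 675442.142 m.
y = R·ln tan(π/4 + φ/2) = 6378137 × 1.575696403 = 10050007.528 m.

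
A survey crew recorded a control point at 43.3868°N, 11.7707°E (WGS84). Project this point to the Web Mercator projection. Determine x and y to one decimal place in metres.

Web Mercator is spherical with R = a = 6378137 m.
x = R·λ = 6378137 × 0.205437470 = 1310308.330 m.
y = R·ln tan(π/4 + φ/2) = 6378137 × 0.842100648 = 5371033.302 m.

x 1310308.3 m, y 5371033.3 m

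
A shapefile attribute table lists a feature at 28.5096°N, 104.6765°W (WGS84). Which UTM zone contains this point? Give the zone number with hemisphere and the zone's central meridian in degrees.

Zone 13N, central meridian -105°

UTM zone = ⌊(λ + 180)/6⌋ + 1; -104.6765° ∈ [-108°, -102°) → zone 13.
Hemisphere: N (φ ≥ 0).
Central meridian λ₀ = 6×13 − 183 = -105°.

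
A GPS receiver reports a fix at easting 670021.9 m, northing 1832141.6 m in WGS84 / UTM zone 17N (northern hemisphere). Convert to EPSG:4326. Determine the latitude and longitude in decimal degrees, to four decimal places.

lat 16.5653°, lon -79.4065°

Zone 17N: λ₀ = -81°, k₀ = 0.9996, false easting 500000 m.
Meridian distance M = (N − FN)/k₀ = 1832874.7 m.
Inverse transverse Mercator on WGS84 gives φ = 16.56530020°, λ = -79.40650039°.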